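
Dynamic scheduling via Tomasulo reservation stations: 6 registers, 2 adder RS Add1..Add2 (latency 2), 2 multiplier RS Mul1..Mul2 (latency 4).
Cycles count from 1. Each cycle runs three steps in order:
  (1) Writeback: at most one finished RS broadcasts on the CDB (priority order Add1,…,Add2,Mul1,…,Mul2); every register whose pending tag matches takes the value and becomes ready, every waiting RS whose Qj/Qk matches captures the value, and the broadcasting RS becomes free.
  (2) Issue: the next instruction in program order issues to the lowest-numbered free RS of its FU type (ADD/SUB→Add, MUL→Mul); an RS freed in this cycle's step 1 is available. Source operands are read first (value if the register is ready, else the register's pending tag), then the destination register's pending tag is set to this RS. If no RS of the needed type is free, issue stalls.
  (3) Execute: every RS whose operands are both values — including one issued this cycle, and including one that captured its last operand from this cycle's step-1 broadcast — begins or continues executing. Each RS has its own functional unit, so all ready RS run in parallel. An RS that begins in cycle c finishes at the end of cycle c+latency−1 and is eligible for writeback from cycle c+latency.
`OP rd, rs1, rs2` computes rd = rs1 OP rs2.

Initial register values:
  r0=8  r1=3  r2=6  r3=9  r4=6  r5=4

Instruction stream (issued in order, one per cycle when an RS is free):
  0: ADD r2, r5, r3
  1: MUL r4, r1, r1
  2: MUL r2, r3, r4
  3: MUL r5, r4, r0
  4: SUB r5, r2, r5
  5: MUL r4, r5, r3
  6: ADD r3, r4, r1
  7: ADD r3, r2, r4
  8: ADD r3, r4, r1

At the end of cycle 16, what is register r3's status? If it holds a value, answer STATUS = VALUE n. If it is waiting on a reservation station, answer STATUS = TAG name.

STATUS = TAG Add1

cycle 1: issue ADD r2<-Add1 // r0:8,r1:3,r2:Add1,r3:9,r4:6,r5:4
cycle 2: issue MUL r4<-Mul1 // r0:8,r1:3,r2:Add1,r3:9,r4:Mul1,r5:4
cycle 3: CDB Add1=13; issue MUL r2<-Mul2 // r0:8,r1:3,r2:Mul2,r3:9,r4:Mul1,r5:4
cycle 4: stall // r0:8,r1:3,r2:Mul2,r3:9,r4:Mul1,r5:4
cycle 5: stall // r0:8,r1:3,r2:Mul2,r3:9,r4:Mul1,r5:4
cycle 6: CDB Mul1=9; issue MUL r5<-Mul1 // r0:8,r1:3,r2:Mul2,r3:9,r4:9,r5:Mul1
cycle 7: issue SUB r5<-Add1 // r0:8,r1:3,r2:Mul2,r3:9,r4:9,r5:Add1
cycle 8: stall // r0:8,r1:3,r2:Mul2,r3:9,r4:9,r5:Add1
cycle 9: stall // r0:8,r1:3,r2:Mul2,r3:9,r4:9,r5:Add1
cycle 10: CDB Mul1=72; issue MUL r4<-Mul1 // r0:8,r1:3,r2:Mul2,r3:9,r4:Mul1,r5:Add1
cycle 11: CDB Mul2=81; issue ADD r3<-Add2 // r0:8,r1:3,r2:81,r3:Add2,r4:Mul1,r5:Add1
cycle 12: stall // r0:8,r1:3,r2:81,r3:Add2,r4:Mul1,r5:Add1
cycle 13: CDB Add1=9; issue ADD r3<-Add1 // r0:8,r1:3,r2:81,r3:Add1,r4:Mul1,r5:9
cycle 14: stall // r0:8,r1:3,r2:81,r3:Add1,r4:Mul1,r5:9
cycle 15: stall // r0:8,r1:3,r2:81,r3:Add1,r4:Mul1,r5:9
cycle 16: stall // r0:8,r1:3,r2:81,r3:Add1,r4:Mul1,r5:9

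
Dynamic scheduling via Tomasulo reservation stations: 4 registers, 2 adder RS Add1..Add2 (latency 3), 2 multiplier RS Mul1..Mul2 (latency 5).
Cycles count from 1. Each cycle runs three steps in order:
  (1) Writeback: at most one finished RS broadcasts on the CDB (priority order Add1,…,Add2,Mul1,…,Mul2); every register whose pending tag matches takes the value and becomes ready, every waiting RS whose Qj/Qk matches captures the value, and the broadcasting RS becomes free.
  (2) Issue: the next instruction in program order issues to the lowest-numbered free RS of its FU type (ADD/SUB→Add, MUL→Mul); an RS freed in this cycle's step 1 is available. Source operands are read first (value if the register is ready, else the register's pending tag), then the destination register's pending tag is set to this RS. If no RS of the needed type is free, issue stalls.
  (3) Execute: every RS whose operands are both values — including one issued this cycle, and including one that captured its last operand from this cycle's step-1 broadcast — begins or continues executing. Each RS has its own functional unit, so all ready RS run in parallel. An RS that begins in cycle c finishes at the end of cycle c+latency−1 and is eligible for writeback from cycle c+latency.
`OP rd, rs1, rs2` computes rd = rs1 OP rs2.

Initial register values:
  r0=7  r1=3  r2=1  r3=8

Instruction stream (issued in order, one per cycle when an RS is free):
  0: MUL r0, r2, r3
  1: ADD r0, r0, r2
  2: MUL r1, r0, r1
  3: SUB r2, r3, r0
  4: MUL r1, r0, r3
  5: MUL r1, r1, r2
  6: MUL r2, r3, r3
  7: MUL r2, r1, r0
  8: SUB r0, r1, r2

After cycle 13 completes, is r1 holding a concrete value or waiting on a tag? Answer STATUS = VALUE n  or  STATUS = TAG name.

  c1: issue MUL r0<-Mul1  regs: r0:Mul1,r1:3,r2:1,r3:8
  c2: issue ADD r0<-Add1  regs: r0:Add1,r1:3,r2:1,r3:8
  c3: issue MUL r1<-Mul2  regs: r0:Add1,r1:Mul2,r2:1,r3:8
  c4: issue SUB r2<-Add2  regs: r0:Add1,r1:Mul2,r2:Add2,r3:8
  c5: stall  regs: r0:Add1,r1:Mul2,r2:Add2,r3:8
  c6: CDB Mul1=8; issue MUL r1<-Mul1  regs: r0:Add1,r1:Mul1,r2:Add2,r3:8
  c7: stall  regs: r0:Add1,r1:Mul1,r2:Add2,r3:8
  c8: stall  regs: r0:Add1,r1:Mul1,r2:Add2,r3:8
  c9: CDB Add1=9; stall  regs: r0:9,r1:Mul1,r2:Add2,r3:8
  c10: stall  regs: r0:9,r1:Mul1,r2:Add2,r3:8
  c11: stall  regs: r0:9,r1:Mul1,r2:Add2,r3:8
  c12: CDB Add2=-1; stall  regs: r0:9,r1:Mul1,r2:-1,r3:8
  c13: stall  regs: r0:9,r1:Mul1,r2:-1,r3:8

STATUS = TAG Mul1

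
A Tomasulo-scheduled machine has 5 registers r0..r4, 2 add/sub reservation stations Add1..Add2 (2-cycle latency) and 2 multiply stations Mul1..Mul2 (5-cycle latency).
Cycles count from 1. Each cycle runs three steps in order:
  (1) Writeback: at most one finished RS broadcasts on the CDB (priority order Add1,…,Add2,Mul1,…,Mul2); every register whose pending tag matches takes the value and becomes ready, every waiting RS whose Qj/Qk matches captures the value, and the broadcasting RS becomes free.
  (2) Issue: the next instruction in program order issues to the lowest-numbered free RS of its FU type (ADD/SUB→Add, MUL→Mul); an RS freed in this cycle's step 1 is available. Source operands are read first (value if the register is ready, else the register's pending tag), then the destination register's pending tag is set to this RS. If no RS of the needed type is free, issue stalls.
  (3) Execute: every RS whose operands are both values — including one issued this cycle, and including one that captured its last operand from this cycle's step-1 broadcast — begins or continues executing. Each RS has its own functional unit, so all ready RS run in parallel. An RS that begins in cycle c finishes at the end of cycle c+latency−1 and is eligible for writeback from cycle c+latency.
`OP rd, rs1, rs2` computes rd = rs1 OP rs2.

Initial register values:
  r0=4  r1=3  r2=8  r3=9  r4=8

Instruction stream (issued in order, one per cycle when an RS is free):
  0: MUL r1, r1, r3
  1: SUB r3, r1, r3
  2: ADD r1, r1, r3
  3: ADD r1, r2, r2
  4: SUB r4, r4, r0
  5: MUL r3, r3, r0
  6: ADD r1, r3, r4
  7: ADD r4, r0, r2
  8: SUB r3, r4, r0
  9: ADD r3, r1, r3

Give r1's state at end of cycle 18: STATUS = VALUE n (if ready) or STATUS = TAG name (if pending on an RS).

  c1: issue MUL r1<-Mul1  regs: r0:4,r1:Mul1,r2:8,r3:9,r4:8
  c2: issue SUB r3<-Add1  regs: r0:4,r1:Mul1,r2:8,r3:Add1,r4:8
  c3: issue ADD r1<-Add2  regs: r0:4,r1:Add2,r2:8,r3:Add1,r4:8
  c4: stall  regs: r0:4,r1:Add2,r2:8,r3:Add1,r4:8
  c5: stall  regs: r0:4,r1:Add2,r2:8,r3:Add1,r4:8
  c6: CDB Mul1=27; stall  regs: r0:4,r1:Add2,r2:8,r3:Add1,r4:8
  c7: stall  regs: r0:4,r1:Add2,r2:8,r3:Add1,r4:8
  c8: CDB Add1=18; issue ADD r1<-Add1  regs: r0:4,r1:Add1,r2:8,r3:18,r4:8
  c9: stall  regs: r0:4,r1:Add1,r2:8,r3:18,r4:8
  c10: CDB Add1=16; issue SUB r4<-Add1  regs: r0:4,r1:16,r2:8,r3:18,r4:Add1
  c11: CDB Add2=45; issue MUL r3<-Mul1  regs: r0:4,r1:16,r2:8,r3:Mul1,r4:Add1
  c12: CDB Add1=4; issue ADD r1<-Add1  regs: r0:4,r1:Add1,r2:8,r3:Mul1,r4:4
  c13: issue ADD r4<-Add2  regs: r0:4,r1:Add1,r2:8,r3:Mul1,r4:Add2
  c14: stall  regs: r0:4,r1:Add1,r2:8,r3:Mul1,r4:Add2
  c15: CDB Add2=12; issue SUB r3<-Add2  regs: r0:4,r1:Add1,r2:8,r3:Add2,r4:12
  c16: CDB Mul1=72; stall  regs: r0:4,r1:Add1,r2:8,r3:Add2,r4:12
  c17: CDB Add2=8; issue ADD r3<-Add2  regs: r0:4,r1:Add1,r2:8,r3:Add2,r4:12
  c18: CDB Add1=76  regs: r0:4,r1:76,r2:8,r3:Add2,r4:12

STATUS = VALUE 76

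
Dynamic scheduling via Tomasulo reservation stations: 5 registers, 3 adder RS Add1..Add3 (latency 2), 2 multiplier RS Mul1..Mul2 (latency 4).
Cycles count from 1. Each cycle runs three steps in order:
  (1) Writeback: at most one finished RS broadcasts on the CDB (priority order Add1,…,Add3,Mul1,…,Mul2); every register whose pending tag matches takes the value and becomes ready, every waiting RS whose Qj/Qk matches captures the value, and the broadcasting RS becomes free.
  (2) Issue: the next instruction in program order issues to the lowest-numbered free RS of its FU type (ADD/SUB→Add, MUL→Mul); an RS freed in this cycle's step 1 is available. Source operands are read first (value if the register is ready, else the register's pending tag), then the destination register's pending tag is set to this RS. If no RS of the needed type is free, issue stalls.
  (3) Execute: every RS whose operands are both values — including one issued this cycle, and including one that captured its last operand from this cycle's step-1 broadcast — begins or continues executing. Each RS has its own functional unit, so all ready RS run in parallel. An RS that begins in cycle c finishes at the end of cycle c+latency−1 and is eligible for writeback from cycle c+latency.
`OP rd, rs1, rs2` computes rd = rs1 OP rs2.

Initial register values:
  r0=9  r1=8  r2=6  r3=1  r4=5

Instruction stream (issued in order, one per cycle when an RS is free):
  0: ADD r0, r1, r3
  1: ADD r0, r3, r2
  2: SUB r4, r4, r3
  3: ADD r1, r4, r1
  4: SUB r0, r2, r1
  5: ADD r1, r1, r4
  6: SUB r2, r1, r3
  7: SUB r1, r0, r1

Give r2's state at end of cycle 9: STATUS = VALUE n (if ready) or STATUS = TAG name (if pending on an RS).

STATUS = TAG Add2

cycle 1: issue ADD r0<-Add1 // r0:Add1,r1:8,r2:6,r3:1,r4:5
cycle 2: issue ADD r0<-Add2 // r0:Add2,r1:8,r2:6,r3:1,r4:5
cycle 3: CDB Add1=9; issue SUB r4<-Add1 // r0:Add2,r1:8,r2:6,r3:1,r4:Add1
cycle 4: CDB Add2=7; issue ADD r1<-Add2 // r0:7,r1:Add2,r2:6,r3:1,r4:Add1
cycle 5: CDB Add1=4; issue SUB r0<-Add1 // r0:Add1,r1:Add2,r2:6,r3:1,r4:4
cycle 6: issue ADD r1<-Add3 // r0:Add1,r1:Add3,r2:6,r3:1,r4:4
cycle 7: CDB Add2=12; issue SUB r2<-Add2 // r0:Add1,r1:Add3,r2:Add2,r3:1,r4:4
cycle 8: stall // r0:Add1,r1:Add3,r2:Add2,r3:1,r4:4
cycle 9: CDB Add1=-6; issue SUB r1<-Add1 // r0:-6,r1:Add1,r2:Add2,r3:1,r4:4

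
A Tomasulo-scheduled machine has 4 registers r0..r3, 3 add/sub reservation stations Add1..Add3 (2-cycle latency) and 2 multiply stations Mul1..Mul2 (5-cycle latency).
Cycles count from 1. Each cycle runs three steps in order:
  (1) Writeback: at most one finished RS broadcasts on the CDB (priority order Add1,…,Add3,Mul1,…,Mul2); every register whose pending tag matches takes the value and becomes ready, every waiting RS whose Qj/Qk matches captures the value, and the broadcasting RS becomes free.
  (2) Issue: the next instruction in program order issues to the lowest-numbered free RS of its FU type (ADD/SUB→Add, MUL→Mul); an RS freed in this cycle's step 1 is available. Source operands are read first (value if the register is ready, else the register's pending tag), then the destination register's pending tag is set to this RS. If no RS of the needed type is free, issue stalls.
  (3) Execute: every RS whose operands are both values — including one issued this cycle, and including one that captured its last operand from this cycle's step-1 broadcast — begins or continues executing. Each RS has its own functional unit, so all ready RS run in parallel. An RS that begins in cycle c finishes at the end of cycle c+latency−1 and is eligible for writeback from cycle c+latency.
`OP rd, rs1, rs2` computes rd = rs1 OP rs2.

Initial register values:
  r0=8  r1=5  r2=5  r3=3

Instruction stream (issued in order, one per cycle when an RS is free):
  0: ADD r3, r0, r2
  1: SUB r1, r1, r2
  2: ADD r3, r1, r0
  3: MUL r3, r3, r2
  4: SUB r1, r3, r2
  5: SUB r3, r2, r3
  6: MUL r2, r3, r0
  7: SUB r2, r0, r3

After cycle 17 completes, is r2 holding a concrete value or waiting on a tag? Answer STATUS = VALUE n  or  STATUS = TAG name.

STATUS = VALUE 43

cycle 1: issue ADD r3<-Add1 // r0:8,r1:5,r2:5,r3:Add1
cycle 2: issue SUB r1<-Add2 // r0:8,r1:Add2,r2:5,r3:Add1
cycle 3: CDB Add1=13; issue ADD r3<-Add1 // r0:8,r1:Add2,r2:5,r3:Add1
cycle 4: CDB Add2=0; issue MUL r3<-Mul1 // r0:8,r1:0,r2:5,r3:Mul1
cycle 5: issue SUB r1<-Add2 // r0:8,r1:Add2,r2:5,r3:Mul1
cycle 6: CDB Add1=8; issue SUB r3<-Add1 // r0:8,r1:Add2,r2:5,r3:Add1
cycle 7: issue MUL r2<-Mul2 // r0:8,r1:Add2,r2:Mul2,r3:Add1
cycle 8: issue SUB r2<-Add3 // r0:8,r1:Add2,r2:Add3,r3:Add1
cycle 9: - // r0:8,r1:Add2,r2:Add3,r3:Add1
cycle 10: - // r0:8,r1:Add2,r2:Add3,r3:Add1
cycle 11: CDB Mul1=40 // r0:8,r1:Add2,r2:Add3,r3:Add1
cycle 12: - // r0:8,r1:Add2,r2:Add3,r3:Add1
cycle 13: CDB Add1=-35 // r0:8,r1:Add2,r2:Add3,r3:-35
cycle 14: CDB Add2=35 // r0:8,r1:35,r2:Add3,r3:-35
cycle 15: CDB Add3=43 // r0:8,r1:35,r2:43,r3:-35
cycle 16: - // r0:8,r1:35,r2:43,r3:-35
cycle 17: - // r0:8,r1:35,r2:43,r3:-35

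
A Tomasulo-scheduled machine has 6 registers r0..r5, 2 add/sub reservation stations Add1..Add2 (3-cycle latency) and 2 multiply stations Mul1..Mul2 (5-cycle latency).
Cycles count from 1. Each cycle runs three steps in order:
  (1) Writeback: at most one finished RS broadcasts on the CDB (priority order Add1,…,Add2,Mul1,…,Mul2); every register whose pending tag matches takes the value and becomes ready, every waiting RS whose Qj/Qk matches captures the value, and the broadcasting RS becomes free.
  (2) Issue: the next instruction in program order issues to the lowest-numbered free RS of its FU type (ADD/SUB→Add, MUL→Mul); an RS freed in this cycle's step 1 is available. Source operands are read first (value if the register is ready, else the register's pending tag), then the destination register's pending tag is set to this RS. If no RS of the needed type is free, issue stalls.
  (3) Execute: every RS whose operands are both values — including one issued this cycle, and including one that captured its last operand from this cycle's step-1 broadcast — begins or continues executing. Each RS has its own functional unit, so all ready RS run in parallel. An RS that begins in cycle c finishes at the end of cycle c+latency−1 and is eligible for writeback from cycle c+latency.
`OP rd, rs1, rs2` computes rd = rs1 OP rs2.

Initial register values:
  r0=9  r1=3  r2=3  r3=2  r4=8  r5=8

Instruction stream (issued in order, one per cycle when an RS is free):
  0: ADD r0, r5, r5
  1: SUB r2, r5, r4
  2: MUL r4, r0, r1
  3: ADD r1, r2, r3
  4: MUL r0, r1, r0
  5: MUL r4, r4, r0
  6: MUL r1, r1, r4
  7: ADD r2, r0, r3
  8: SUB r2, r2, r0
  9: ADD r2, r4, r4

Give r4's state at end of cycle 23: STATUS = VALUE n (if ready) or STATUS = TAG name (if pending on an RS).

c1: issue ADD r0<-Add1 | r0:Add1,r1:3,r2:3,r3:2,r4:8,r5:8
c2: issue SUB r2<-Add2 | r0:Add1,r1:3,r2:Add2,r3:2,r4:8,r5:8
c3: issue MUL r4<-Mul1 | r0:Add1,r1:3,r2:Add2,r3:2,r4:Mul1,r5:8
c4: CDB Add1=16; issue ADD r1<-Add1 | r0:16,r1:Add1,r2:Add2,r3:2,r4:Mul1,r5:8
c5: CDB Add2=0; issue MUL r0<-Mul2 | r0:Mul2,r1:Add1,r2:0,r3:2,r4:Mul1,r5:8
c6: stall | r0:Mul2,r1:Add1,r2:0,r3:2,r4:Mul1,r5:8
c7: stall | r0:Mul2,r1:Add1,r2:0,r3:2,r4:Mul1,r5:8
c8: CDB Add1=2; stall | r0:Mul2,r1:2,r2:0,r3:2,r4:Mul1,r5:8
c9: CDB Mul1=48; issue MUL r4<-Mul1 | r0:Mul2,r1:2,r2:0,r3:2,r4:Mul1,r5:8
c10: stall | r0:Mul2,r1:2,r2:0,r3:2,r4:Mul1,r5:8
c11: stall | r0:Mul2,r1:2,r2:0,r3:2,r4:Mul1,r5:8
c12: stall | r0:Mul2,r1:2,r2:0,r3:2,r4:Mul1,r5:8
c13: CDB Mul2=32; issue MUL r1<-Mul2 | r0:32,r1:Mul2,r2:0,r3:2,r4:Mul1,r5:8
c14: issue ADD r2<-Add1 | r0:32,r1:Mul2,r2:Add1,r3:2,r4:Mul1,r5:8
c15: issue SUB r2<-Add2 | r0:32,r1:Mul2,r2:Add2,r3:2,r4:Mul1,r5:8
c16: stall | r0:32,r1:Mul2,r2:Add2,r3:2,r4:Mul1,r5:8
c17: CDB Add1=34; issue ADD r2<-Add1 | r0:32,r1:Mul2,r2:Add1,r3:2,r4:Mul1,r5:8
c18: CDB Mul1=1536 | r0:32,r1:Mul2,r2:Add1,r3:2,r4:1536,r5:8
c19: - | r0:32,r1:Mul2,r2:Add1,r3:2,r4:1536,r5:8
c20: CDB Add2=2 | r0:32,r1:Mul2,r2:Add1,r3:2,r4:1536,r5:8
c21: CDB Add1=3072 | r0:32,r1:Mul2,r2:3072,r3:2,r4:1536,r5:8
c22: - | r0:32,r1:Mul2,r2:3072,r3:2,r4:1536,r5:8
c23: CDB Mul2=3072 | r0:32,r1:3072,r2:3072,r3:2,r4:1536,r5:8

STATUS = VALUE 1536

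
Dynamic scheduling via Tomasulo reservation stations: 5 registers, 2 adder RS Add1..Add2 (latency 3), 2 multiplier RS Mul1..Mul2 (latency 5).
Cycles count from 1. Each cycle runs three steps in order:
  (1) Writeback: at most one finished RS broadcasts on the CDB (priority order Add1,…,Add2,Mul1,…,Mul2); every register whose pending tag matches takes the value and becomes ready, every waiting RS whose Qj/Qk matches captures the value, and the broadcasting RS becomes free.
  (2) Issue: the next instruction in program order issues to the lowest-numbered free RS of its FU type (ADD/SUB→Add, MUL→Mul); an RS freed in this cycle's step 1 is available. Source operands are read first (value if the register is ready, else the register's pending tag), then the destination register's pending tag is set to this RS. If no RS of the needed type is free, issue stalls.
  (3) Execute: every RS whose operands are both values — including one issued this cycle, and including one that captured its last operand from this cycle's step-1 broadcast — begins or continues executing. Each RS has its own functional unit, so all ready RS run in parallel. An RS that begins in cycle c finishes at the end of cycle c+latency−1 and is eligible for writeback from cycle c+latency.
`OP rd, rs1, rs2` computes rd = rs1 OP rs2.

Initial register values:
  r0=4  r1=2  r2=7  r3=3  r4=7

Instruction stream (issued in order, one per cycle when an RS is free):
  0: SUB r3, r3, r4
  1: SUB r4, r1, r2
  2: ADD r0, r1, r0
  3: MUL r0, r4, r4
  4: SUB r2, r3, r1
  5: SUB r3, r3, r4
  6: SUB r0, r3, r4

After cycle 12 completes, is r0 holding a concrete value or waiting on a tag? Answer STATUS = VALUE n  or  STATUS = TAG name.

STATUS = TAG Add2

  c1: issue SUB r3<-Add1  regs: r0:4,r1:2,r2:7,r3:Add1,r4:7
  c2: issue SUB r4<-Add2  regs: r0:4,r1:2,r2:7,r3:Add1,r4:Add2
  c3: stall  regs: r0:4,r1:2,r2:7,r3:Add1,r4:Add2
  c4: CDB Add1=-4; issue ADD r0<-Add1  regs: r0:Add1,r1:2,r2:7,r3:-4,r4:Add2
  c5: CDB Add2=-5; issue MUL r0<-Mul1  regs: r0:Mul1,r1:2,r2:7,r3:-4,r4:-5
  c6: issue SUB r2<-Add2  regs: r0:Mul1,r1:2,r2:Add2,r3:-4,r4:-5
  c7: CDB Add1=6; issue SUB r3<-Add1  regs: r0:Mul1,r1:2,r2:Add2,r3:Add1,r4:-5
  c8: stall  regs: r0:Mul1,r1:2,r2:Add2,r3:Add1,r4:-5
  c9: CDB Add2=-6; issue SUB r0<-Add2  regs: r0:Add2,r1:2,r2:-6,r3:Add1,r4:-5
  c10: CDB Add1=1  regs: r0:Add2,r1:2,r2:-6,r3:1,r4:-5
  c11: CDB Mul1=25  regs: r0:Add2,r1:2,r2:-6,r3:1,r4:-5
  c12: -  regs: r0:Add2,r1:2,r2:-6,r3:1,r4:-5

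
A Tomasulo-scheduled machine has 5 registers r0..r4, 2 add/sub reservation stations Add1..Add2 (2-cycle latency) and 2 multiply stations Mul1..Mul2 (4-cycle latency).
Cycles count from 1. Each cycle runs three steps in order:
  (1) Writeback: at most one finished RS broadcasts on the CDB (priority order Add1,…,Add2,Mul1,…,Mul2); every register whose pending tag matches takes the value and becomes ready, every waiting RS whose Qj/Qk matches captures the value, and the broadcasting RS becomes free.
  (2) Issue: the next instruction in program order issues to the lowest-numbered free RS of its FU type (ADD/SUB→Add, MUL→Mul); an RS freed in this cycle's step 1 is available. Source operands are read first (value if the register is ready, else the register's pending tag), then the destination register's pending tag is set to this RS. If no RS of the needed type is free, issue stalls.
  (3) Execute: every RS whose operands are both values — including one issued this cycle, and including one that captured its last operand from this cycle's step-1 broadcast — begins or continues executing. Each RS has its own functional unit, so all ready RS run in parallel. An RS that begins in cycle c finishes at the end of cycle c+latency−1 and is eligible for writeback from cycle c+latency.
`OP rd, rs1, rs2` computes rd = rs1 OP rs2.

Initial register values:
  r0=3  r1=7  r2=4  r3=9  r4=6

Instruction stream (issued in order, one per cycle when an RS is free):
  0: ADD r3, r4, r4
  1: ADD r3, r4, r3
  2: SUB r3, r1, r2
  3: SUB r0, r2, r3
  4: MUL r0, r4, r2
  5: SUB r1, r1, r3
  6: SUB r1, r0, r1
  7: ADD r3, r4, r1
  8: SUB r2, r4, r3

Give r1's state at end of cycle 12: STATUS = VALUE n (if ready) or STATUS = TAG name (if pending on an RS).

STATUS = VALUE 20

cycle 1: issue ADD r3<-Add1 // r0:3,r1:7,r2:4,r3:Add1,r4:6
cycle 2: issue ADD r3<-Add2 // r0:3,r1:7,r2:4,r3:Add2,r4:6
cycle 3: CDB Add1=12; issue SUB r3<-Add1 // r0:3,r1:7,r2:4,r3:Add1,r4:6
cycle 4: stall // r0:3,r1:7,r2:4,r3:Add1,r4:6
cycle 5: CDB Add1=3; issue SUB r0<-Add1 // r0:Add1,r1:7,r2:4,r3:3,r4:6
cycle 6: CDB Add2=18; issue MUL r0<-Mul1 // r0:Mul1,r1:7,r2:4,r3:3,r4:6
cycle 7: CDB Add1=1; issue SUB r1<-Add1 // r0:Mul1,r1:Add1,r2:4,r3:3,r4:6
cycle 8: issue SUB r1<-Add2 // r0:Mul1,r1:Add2,r2:4,r3:3,r4:6
cycle 9: CDB Add1=4; issue ADD r3<-Add1 // r0:Mul1,r1:Add2,r2:4,r3:Add1,r4:6
cycle 10: CDB Mul1=24; stall // r0:24,r1:Add2,r2:4,r3:Add1,r4:6
cycle 11: stall // r0:24,r1:Add2,r2:4,r3:Add1,r4:6
cycle 12: CDB Add2=20; issue SUB r2<-Add2 // r0:24,r1:20,r2:Add2,r3:Add1,r4:6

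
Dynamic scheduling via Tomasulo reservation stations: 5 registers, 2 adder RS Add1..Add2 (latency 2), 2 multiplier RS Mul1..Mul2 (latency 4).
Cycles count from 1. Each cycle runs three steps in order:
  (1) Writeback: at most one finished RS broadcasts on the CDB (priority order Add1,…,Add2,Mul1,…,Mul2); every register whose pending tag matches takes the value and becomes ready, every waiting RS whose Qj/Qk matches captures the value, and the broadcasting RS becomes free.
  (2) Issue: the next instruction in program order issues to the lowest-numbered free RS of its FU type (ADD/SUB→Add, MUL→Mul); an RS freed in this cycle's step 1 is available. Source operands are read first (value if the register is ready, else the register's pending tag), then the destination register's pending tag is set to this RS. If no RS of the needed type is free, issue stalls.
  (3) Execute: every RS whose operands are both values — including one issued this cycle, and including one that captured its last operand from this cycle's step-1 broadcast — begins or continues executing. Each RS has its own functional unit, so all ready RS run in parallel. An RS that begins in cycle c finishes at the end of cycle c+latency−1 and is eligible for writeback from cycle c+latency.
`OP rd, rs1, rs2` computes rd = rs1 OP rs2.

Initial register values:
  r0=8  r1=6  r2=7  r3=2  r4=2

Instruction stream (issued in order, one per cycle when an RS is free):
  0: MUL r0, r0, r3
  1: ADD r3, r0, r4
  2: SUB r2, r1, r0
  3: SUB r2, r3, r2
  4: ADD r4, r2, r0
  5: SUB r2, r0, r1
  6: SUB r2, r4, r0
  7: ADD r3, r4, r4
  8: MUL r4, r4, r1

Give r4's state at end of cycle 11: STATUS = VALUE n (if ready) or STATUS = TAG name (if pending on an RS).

STATUS = TAG Add2

  c1: issue MUL r0<-Mul1  regs: r0:Mul1,r1:6,r2:7,r3:2,r4:2
  c2: issue ADD r3<-Add1  regs: r0:Mul1,r1:6,r2:7,r3:Add1,r4:2
  c3: issue SUB r2<-Add2  regs: r0:Mul1,r1:6,r2:Add2,r3:Add1,r4:2
  c4: stall  regs: r0:Mul1,r1:6,r2:Add2,r3:Add1,r4:2
  c5: CDB Mul1=16; stall  regs: r0:16,r1:6,r2:Add2,r3:Add1,r4:2
  c6: stall  regs: r0:16,r1:6,r2:Add2,r3:Add1,r4:2
  c7: CDB Add1=18; issue SUB r2<-Add1  regs: r0:16,r1:6,r2:Add1,r3:18,r4:2
  c8: CDB Add2=-10; issue ADD r4<-Add2  regs: r0:16,r1:6,r2:Add1,r3:18,r4:Add2
  c9: stall  regs: r0:16,r1:6,r2:Add1,r3:18,r4:Add2
  c10: CDB Add1=28; issue SUB r2<-Add1  regs: r0:16,r1:6,r2:Add1,r3:18,r4:Add2
  c11: stall  regs: r0:16,r1:6,r2:Add1,r3:18,r4:Add2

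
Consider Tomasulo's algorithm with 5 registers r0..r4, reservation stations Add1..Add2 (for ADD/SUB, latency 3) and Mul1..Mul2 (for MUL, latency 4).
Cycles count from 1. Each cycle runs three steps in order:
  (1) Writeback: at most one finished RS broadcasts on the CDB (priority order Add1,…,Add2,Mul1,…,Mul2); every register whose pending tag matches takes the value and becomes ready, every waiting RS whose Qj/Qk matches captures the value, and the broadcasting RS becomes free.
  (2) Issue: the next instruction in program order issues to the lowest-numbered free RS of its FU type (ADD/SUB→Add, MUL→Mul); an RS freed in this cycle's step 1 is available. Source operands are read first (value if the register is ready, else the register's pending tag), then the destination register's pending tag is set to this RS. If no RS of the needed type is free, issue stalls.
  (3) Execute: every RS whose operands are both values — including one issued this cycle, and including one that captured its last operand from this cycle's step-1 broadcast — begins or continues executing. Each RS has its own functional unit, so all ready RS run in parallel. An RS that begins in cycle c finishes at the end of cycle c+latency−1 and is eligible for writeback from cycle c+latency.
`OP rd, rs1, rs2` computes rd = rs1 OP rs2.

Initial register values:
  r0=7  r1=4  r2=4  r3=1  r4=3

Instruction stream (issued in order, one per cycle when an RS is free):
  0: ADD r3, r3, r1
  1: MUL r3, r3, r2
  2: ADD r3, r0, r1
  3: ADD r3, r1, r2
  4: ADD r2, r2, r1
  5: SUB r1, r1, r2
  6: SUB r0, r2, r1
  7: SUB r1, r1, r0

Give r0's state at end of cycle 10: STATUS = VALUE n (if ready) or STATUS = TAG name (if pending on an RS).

c1: issue ADD r3<-Add1 | r0:7,r1:4,r2:4,r3:Add1,r4:3
c2: issue MUL r3<-Mul1 | r0:7,r1:4,r2:4,r3:Mul1,r4:3
c3: issue ADD r3<-Add2 | r0:7,r1:4,r2:4,r3:Add2,r4:3
c4: CDB Add1=5; issue ADD r3<-Add1 | r0:7,r1:4,r2:4,r3:Add1,r4:3
c5: stall | r0:7,r1:4,r2:4,r3:Add1,r4:3
c6: CDB Add2=11; issue ADD r2<-Add2 | r0:7,r1:4,r2:Add2,r3:Add1,r4:3
c7: CDB Add1=8; issue SUB r1<-Add1 | r0:7,r1:Add1,r2:Add2,r3:8,r4:3
c8: CDB Mul1=20; stall | r0:7,r1:Add1,r2:Add2,r3:8,r4:3
c9: CDB Add2=8; issue SUB r0<-Add2 | r0:Add2,r1:Add1,r2:8,r3:8,r4:3
c10: stall | r0:Add2,r1:Add1,r2:8,r3:8,r4:3

STATUS = TAG Add2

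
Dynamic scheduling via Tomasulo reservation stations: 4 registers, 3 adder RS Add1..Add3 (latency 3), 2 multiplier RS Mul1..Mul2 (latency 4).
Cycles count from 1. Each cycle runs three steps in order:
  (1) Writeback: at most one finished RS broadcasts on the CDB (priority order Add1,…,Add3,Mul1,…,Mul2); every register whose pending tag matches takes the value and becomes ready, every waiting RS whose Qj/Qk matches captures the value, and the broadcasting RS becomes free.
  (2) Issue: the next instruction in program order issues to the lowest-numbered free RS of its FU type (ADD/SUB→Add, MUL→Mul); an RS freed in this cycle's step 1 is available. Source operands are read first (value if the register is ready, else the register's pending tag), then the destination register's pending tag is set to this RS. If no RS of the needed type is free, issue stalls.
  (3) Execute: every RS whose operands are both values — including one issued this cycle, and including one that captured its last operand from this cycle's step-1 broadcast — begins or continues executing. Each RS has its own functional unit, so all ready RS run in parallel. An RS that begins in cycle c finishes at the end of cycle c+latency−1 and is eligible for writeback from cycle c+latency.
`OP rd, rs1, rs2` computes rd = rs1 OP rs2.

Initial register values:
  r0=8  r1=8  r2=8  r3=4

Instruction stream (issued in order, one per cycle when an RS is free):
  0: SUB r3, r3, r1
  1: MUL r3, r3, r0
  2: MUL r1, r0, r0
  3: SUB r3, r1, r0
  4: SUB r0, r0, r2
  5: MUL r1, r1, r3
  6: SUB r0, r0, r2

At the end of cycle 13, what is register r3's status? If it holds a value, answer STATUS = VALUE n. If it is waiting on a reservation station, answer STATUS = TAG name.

  c1: issue SUB r3<-Add1  regs: r0:8,r1:8,r2:8,r3:Add1
  c2: issue MUL r3<-Mul1  regs: r0:8,r1:8,r2:8,r3:Mul1
  c3: issue MUL r1<-Mul2  regs: r0:8,r1:Mul2,r2:8,r3:Mul1
  c4: CDB Add1=-4; issue SUB r3<-Add1  regs: r0:8,r1:Mul2,r2:8,r3:Add1
  c5: issue SUB r0<-Add2  regs: r0:Add2,r1:Mul2,r2:8,r3:Add1
  c6: stall  regs: r0:Add2,r1:Mul2,r2:8,r3:Add1
  c7: CDB Mul2=64; issue MUL r1<-Mul2  regs: r0:Add2,r1:Mul2,r2:8,r3:Add1
  c8: CDB Add2=0; issue SUB r0<-Add2  regs: r0:Add2,r1:Mul2,r2:8,r3:Add1
  c9: CDB Mul1=-32  regs: r0:Add2,r1:Mul2,r2:8,r3:Add1
  c10: CDB Add1=56  regs: r0:Add2,r1:Mul2,r2:8,r3:56
  c11: CDB Add2=-8  regs: r0:-8,r1:Mul2,r2:8,r3:56
  c12: -  regs: r0:-8,r1:Mul2,r2:8,r3:56
  c13: -  regs: r0:-8,r1:Mul2,r2:8,r3:56

STATUS = VALUE 56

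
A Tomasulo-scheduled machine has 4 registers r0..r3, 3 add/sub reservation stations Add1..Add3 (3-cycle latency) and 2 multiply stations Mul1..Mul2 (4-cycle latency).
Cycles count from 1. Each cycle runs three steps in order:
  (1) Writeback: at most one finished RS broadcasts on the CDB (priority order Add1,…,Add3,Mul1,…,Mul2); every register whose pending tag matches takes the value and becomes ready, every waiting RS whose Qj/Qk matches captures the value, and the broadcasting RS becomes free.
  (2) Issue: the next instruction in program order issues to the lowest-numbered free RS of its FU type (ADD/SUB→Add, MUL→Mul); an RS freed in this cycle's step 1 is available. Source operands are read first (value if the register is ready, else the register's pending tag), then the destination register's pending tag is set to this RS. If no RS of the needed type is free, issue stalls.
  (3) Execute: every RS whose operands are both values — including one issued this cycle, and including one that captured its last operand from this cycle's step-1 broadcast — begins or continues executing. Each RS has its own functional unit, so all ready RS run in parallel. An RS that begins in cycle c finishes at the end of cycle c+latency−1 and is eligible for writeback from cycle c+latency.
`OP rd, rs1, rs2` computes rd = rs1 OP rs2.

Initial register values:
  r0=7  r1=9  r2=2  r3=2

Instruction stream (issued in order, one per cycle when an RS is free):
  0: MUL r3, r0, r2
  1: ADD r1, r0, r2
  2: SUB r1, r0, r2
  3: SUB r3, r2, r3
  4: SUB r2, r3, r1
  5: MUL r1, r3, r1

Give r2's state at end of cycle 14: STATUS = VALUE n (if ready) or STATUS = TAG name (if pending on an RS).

c1: issue MUL r3<-Mul1 | r0:7,r1:9,r2:2,r3:Mul1
c2: issue ADD r1<-Add1 | r0:7,r1:Add1,r2:2,r3:Mul1
c3: issue SUB r1<-Add2 | r0:7,r1:Add2,r2:2,r3:Mul1
c4: issue SUB r3<-Add3 | r0:7,r1:Add2,r2:2,r3:Add3
c5: CDB Add1=9; issue SUB r2<-Add1 | r0:7,r1:Add2,r2:Add1,r3:Add3
c6: CDB Add2=5; issue MUL r1<-Mul2 | r0:7,r1:Mul2,r2:Add1,r3:Add3
c7: CDB Mul1=14 | r0:7,r1:Mul2,r2:Add1,r3:Add3
c8: - | r0:7,r1:Mul2,r2:Add1,r3:Add3
c9: - | r0:7,r1:Mul2,r2:Add1,r3:Add3
c10: CDB Add3=-12 | r0:7,r1:Mul2,r2:Add1,r3:-12
c11: - | r0:7,r1:Mul2,r2:Add1,r3:-12
c12: - | r0:7,r1:Mul2,r2:Add1,r3:-12
c13: CDB Add1=-17 | r0:7,r1:Mul2,r2:-17,r3:-12
c14: CDB Mul2=-60 | r0:7,r1:-60,r2:-17,r3:-12

STATUS = VALUE -17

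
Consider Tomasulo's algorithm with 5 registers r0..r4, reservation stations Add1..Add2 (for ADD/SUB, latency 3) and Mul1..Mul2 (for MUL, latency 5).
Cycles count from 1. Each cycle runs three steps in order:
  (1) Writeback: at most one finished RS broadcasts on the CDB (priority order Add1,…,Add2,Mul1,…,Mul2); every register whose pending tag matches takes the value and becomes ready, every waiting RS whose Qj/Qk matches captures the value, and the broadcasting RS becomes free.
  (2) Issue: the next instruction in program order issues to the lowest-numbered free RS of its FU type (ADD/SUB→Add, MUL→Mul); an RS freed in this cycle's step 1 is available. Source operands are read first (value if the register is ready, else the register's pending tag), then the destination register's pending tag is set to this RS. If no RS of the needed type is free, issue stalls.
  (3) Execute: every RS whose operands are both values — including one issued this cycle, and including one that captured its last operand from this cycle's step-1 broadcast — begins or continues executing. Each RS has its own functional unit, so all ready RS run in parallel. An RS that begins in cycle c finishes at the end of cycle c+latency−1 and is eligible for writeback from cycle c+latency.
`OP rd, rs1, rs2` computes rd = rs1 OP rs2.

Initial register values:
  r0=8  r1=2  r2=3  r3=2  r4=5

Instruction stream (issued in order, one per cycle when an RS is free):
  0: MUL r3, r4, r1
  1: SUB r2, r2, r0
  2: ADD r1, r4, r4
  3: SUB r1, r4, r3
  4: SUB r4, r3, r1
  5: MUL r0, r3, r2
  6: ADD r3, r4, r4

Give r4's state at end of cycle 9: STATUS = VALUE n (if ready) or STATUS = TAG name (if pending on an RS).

STATUS = TAG Add2

cycle 1: issue MUL r3<-Mul1 // r0:8,r1:2,r2:3,r3:Mul1,r4:5
cycle 2: issue SUB r2<-Add1 // r0:8,r1:2,r2:Add1,r3:Mul1,r4:5
cycle 3: issue ADD r1<-Add2 // r0:8,r1:Add2,r2:Add1,r3:Mul1,r4:5
cycle 4: stall // r0:8,r1:Add2,r2:Add1,r3:Mul1,r4:5
cycle 5: CDB Add1=-5; issue SUB r1<-Add1 // r0:8,r1:Add1,r2:-5,r3:Mul1,r4:5
cycle 6: CDB Add2=10; issue SUB r4<-Add2 // r0:8,r1:Add1,r2:-5,r3:Mul1,r4:Add2
cycle 7: CDB Mul1=10; issue MUL r0<-Mul1 // r0:Mul1,r1:Add1,r2:-5,r3:10,r4:Add2
cycle 8: stall // r0:Mul1,r1:Add1,r2:-5,r3:10,r4:Add2
cycle 9: stall // r0:Mul1,r1:Add1,r2:-5,r3:10,r4:Add2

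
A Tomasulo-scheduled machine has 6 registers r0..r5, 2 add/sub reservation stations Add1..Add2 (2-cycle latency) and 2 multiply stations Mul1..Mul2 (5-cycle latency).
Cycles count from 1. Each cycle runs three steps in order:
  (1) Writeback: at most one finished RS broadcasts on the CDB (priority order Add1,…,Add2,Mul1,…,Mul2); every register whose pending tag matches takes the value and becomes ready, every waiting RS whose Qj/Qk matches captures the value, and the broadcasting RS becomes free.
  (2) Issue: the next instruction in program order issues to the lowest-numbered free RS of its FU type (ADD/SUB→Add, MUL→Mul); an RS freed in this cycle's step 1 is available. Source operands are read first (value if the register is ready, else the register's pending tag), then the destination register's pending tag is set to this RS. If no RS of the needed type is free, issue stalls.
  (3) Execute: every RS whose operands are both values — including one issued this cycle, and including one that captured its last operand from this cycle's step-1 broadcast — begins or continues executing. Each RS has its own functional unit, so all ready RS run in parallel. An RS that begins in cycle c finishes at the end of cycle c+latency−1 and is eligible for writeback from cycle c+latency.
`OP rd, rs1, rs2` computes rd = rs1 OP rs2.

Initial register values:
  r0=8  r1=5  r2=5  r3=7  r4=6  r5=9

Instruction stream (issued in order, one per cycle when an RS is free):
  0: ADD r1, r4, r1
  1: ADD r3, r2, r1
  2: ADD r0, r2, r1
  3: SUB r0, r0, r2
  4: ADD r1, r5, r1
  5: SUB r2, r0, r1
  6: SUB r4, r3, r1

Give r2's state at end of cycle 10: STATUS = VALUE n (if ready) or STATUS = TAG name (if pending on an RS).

STATUS = VALUE -9

  c1: issue ADD r1<-Add1  regs: r0:8,r1:Add1,r2:5,r3:7,r4:6,r5:9
  c2: issue ADD r3<-Add2  regs: r0:8,r1:Add1,r2:5,r3:Add2,r4:6,r5:9
  c3: CDB Add1=11; issue ADD r0<-Add1  regs: r0:Add1,r1:11,r2:5,r3:Add2,r4:6,r5:9
  c4: stall  regs: r0:Add1,r1:11,r2:5,r3:Add2,r4:6,r5:9
  c5: CDB Add1=16; issue SUB r0<-Add1  regs: r0:Add1,r1:11,r2:5,r3:Add2,r4:6,r5:9
  c6: CDB Add2=16; issue ADD r1<-Add2  regs: r0:Add1,r1:Add2,r2:5,r3:16,r4:6,r5:9
  c7: CDB Add1=11; issue SUB r2<-Add1  regs: r0:11,r1:Add2,r2:Add1,r3:16,r4:6,r5:9
  c8: CDB Add2=20; issue SUB r4<-Add2  regs: r0:11,r1:20,r2:Add1,r3:16,r4:Add2,r5:9
  c9: -  regs: r0:11,r1:20,r2:Add1,r3:16,r4:Add2,r5:9
  c10: CDB Add1=-9  regs: r0:11,r1:20,r2:-9,r3:16,r4:Add2,r5:9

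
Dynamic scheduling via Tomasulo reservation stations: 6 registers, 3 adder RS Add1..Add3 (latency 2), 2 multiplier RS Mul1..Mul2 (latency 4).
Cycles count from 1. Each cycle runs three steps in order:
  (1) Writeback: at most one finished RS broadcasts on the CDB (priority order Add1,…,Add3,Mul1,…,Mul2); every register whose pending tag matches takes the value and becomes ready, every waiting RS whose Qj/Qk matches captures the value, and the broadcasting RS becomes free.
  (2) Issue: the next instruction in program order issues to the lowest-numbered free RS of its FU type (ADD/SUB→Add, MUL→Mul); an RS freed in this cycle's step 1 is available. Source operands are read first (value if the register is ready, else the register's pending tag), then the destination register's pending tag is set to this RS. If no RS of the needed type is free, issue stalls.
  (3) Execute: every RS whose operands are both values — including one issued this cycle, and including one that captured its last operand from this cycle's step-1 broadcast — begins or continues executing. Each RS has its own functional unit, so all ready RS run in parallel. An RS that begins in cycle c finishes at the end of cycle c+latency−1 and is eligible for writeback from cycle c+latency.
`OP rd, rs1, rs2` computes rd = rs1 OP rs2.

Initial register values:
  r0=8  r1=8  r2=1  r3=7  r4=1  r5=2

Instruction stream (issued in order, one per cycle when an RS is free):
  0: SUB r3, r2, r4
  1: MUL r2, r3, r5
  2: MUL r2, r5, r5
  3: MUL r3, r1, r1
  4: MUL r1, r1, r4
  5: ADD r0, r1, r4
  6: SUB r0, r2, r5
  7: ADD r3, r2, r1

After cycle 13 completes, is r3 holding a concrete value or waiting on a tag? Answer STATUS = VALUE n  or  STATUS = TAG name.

c1: issue SUB r3<-Add1 | r0:8,r1:8,r2:1,r3:Add1,r4:1,r5:2
c2: issue MUL r2<-Mul1 | r0:8,r1:8,r2:Mul1,r3:Add1,r4:1,r5:2
c3: CDB Add1=0; issue MUL r2<-Mul2 | r0:8,r1:8,r2:Mul2,r3:0,r4:1,r5:2
c4: stall | r0:8,r1:8,r2:Mul2,r3:0,r4:1,r5:2
c5: stall | r0:8,r1:8,r2:Mul2,r3:0,r4:1,r5:2
c6: stall | r0:8,r1:8,r2:Mul2,r3:0,r4:1,r5:2
c7: CDB Mul1=0; issue MUL r3<-Mul1 | r0:8,r1:8,r2:Mul2,r3:Mul1,r4:1,r5:2
c8: CDB Mul2=4; issue MUL r1<-Mul2 | r0:8,r1:Mul2,r2:4,r3:Mul1,r4:1,r5:2
c9: issue ADD r0<-Add1 | r0:Add1,r1:Mul2,r2:4,r3:Mul1,r4:1,r5:2
c10: issue SUB r0<-Add2 | r0:Add2,r1:Mul2,r2:4,r3:Mul1,r4:1,r5:2
c11: CDB Mul1=64; issue ADD r3<-Add3 | r0:Add2,r1:Mul2,r2:4,r3:Add3,r4:1,r5:2
c12: CDB Add2=2 | r0:2,r1:Mul2,r2:4,r3:Add3,r4:1,r5:2
c13: CDB Mul2=8 | r0:2,r1:8,r2:4,r3:Add3,r4:1,r5:2

STATUS = TAG Add3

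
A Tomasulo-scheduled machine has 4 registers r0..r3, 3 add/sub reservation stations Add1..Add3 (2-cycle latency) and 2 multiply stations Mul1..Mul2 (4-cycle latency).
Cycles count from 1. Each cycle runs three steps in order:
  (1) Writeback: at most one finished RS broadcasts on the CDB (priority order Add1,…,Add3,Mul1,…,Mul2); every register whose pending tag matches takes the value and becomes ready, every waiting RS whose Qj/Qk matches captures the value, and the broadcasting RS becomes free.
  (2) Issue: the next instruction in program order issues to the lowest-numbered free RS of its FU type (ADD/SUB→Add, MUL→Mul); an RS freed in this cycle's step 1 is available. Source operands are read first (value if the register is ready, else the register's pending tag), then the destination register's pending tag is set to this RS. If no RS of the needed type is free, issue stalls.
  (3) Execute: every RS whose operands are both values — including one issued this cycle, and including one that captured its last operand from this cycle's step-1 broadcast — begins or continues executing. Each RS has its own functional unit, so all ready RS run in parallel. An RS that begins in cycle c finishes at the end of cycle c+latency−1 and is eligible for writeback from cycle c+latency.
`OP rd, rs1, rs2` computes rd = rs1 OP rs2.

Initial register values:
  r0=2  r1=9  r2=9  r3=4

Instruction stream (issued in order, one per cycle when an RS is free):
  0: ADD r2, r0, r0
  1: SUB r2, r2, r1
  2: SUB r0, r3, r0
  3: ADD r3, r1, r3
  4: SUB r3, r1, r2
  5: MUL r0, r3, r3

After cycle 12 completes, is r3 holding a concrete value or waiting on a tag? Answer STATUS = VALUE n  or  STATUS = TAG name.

STATUS = VALUE 14

  c1: issue ADD r2<-Add1  regs: r0:2,r1:9,r2:Add1,r3:4
  c2: issue SUB r2<-Add2  regs: r0:2,r1:9,r2:Add2,r3:4
  c3: CDB Add1=4; issue SUB r0<-Add1  regs: r0:Add1,r1:9,r2:Add2,r3:4
  c4: issue ADD r3<-Add3  regs: r0:Add1,r1:9,r2:Add2,r3:Add3
  c5: CDB Add1=2; issue SUB r3<-Add1  regs: r0:2,r1:9,r2:Add2,r3:Add1
  c6: CDB Add2=-5; issue MUL r0<-Mul1  regs: r0:Mul1,r1:9,r2:-5,r3:Add1
  c7: CDB Add3=13  regs: r0:Mul1,r1:9,r2:-5,r3:Add1
  c8: CDB Add1=14  regs: r0:Mul1,r1:9,r2:-5,r3:14
  c9: -  regs: r0:Mul1,r1:9,r2:-5,r3:14
  c10: -  regs: r0:Mul1,r1:9,r2:-5,r3:14
  c11: -  regs: r0:Mul1,r1:9,r2:-5,r3:14
  c12: CDB Mul1=196  regs: r0:196,r1:9,r2:-5,r3:14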